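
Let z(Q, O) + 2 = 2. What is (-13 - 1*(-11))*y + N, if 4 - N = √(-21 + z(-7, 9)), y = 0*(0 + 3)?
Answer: 4 - I*√21 ≈ 4.0 - 4.5826*I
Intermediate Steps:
z(Q, O) = 0 (z(Q, O) = -2 + 2 = 0)
y = 0 (y = 0*3 = 0)
N = 4 - I*√21 (N = 4 - √(-21 + 0) = 4 - √(-21) = 4 - I*√21 ≈ 4.0 - 4.5826*I)
(-13 - 1*(-11))*y + N = (-13 - 1*(-11))*0 + (4 - I*√21) = (-13 + 11)*0 + (4 - I*√21) = -2*0 + (4 - I*√21) = 0 + (4 - I*√21) = 4 - I*√21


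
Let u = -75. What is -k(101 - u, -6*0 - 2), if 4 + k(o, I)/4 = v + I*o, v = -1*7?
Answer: 1452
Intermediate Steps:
v = -7
k(o, I) = -44 + 4*I*o (k(o, I) = -16 + 4*(-7 + I*o) = -16 + (-28 + 4*I*o) = -44 + 4*I*o)
-k(101 - u, -6*0 - 2) = -(-44 + 4*(-6*0 - 2)*(101 - 1*(-75))) = -(-44 + 4*(0 - 2)*(101 + 75)) = -(-44 + 4*(-2)*176) = -(-44 - 1408) = -1*(-1452) = 1452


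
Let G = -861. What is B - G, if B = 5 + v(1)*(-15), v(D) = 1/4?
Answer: 3449/4 ≈ 862.25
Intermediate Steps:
v(D) = ¼
B = 5/4 (B = 5 + (¼)*(-15) = 5 - 15/4 = 5/4 ≈ 1.2500)
B - G = 5/4 - 1*(-861) = 5/4 + 861 = 3449/4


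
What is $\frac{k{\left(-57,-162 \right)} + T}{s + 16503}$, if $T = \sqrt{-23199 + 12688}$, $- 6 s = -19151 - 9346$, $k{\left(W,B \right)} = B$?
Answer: $- \frac{324}{42505} + \frac{2 i \sqrt{10511}}{42505} \approx -0.0076226 + 0.004824 i$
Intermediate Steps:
$s = \frac{9499}{2}$ ($s = - \frac{-19151 - 9346}{6} = \left(- \frac{1}{6}\right) \left(-28497\right) = \frac{9499}{2} \approx 4749.5$)
$T = i \sqrt{10511}$ ($T = \sqrt{-10511} = i \sqrt{10511} \approx 102.52 i$)
$\frac{k{\left(-57,-162 \right)} + T}{s + 16503} = \frac{-162 + i \sqrt{10511}}{\frac{9499}{2} + 16503} = \frac{-162 + i \sqrt{10511}}{\frac{42505}{2}} = \left(-162 + i \sqrt{10511}\right) \frac{2}{42505} = - \frac{324}{42505} + \frac{2 i \sqrt{10511}}{42505}$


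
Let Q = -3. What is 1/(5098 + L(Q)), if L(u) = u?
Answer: 1/5095 ≈ 0.00019627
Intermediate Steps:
1/(5098 + L(Q)) = 1/(5098 - 3) = 1/5095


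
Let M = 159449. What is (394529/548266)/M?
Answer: 394529/87420465434 ≈ 4.5130e-6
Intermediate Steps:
(394529/548266)/M = (394529/548266)/159449 = (394529*(1/548266))*(1/159449) = (394529/548266)*(1/159449) = 394529/87420465434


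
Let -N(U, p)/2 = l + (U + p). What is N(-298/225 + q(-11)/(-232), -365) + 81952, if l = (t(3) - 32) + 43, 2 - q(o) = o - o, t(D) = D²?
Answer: 1078512893/13050 ≈ 82645.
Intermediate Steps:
q(o) = 2 (q(o) = 2 - (o - o) = 2 - 1*0 = 2 + 0 = 2)
l = 20 (l = (3² - 32) + 43 = (9 - 32) + 43 = -23 + 43 = 20)
N(U, p) = -40 - 2*U - 2*p (N(U, p) = -2*(20 + (U + p)) = -2*(20 + U + p) = -40 - 2*U - 2*p)
N(-298/225 + q(-11)/(-232), -365) + 81952 = (-40 - 2*(-298/225 + 2/(-232)) - 2*(-365)) + 81952 = (-40 - 2*(-298*1/225 + 2*(-1/232)) + 730) + 81952 = (-40 - 2*(-298/225 - 1/116) + 730) + 81952 = (-40 - 2*(-34793/26100) + 730) + 81952 = (-40 + 34793/13050 + 730) + 81952 = 9039293/13050 + 81952 = 1078512893/13050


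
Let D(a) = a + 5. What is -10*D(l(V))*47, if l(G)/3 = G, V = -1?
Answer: -940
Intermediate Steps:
l(G) = 3*G
D(a) = 5 + a
-10*D(l(V))*47 = -10*(5 + 3*(-1))*47 = -10*(5 - 3)*47 = -10*2*47 = -20*47 = -940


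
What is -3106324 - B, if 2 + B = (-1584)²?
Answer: -5615378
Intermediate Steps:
B = 2509054 (B = -2 + (-1584)² = -2 + 2509056 = 2509054)
-3106324 - B = -3106324 - 1*2509054 = -3106324 - 2509054 = -5615378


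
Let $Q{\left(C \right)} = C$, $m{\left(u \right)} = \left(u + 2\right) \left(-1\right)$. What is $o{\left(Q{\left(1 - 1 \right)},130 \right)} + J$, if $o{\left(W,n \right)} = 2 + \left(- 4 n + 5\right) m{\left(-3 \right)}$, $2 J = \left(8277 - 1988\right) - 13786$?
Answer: $- \frac{8523}{2} \approx -4261.5$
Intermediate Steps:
$m{\left(u \right)} = -2 - u$ ($m{\left(u \right)} = \left(2 + u\right) \left(-1\right) = -2 - u$)
$J = - \frac{7497}{2}$ ($J = \frac{\left(8277 - 1988\right) - 13786}{2} = \frac{6289 - 13786}{2} = \frac{1}{2} \left(-7497\right) = - \frac{7497}{2} \approx -3748.5$)
$o{\left(W,n \right)} = 7 - 4 n$ ($o{\left(W,n \right)} = 2 + \left(- 4 n + 5\right) \left(-2 - -3\right) = 2 + \left(5 - 4 n\right) \left(-2 + 3\right) = 2 + \left(5 - 4 n\right) 1 = 2 - \left(-5 + 4 n\right) = 7 - 4 n$)
$o{\left(Q{\left(1 - 1 \right)},130 \right)} + J = \left(7 - 520\right) - \frac{7497}{2} = -513 - \frac{7497}{2} = - \frac{8523}{2}$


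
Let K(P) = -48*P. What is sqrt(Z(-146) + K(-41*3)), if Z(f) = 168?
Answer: 2*sqrt(1518) ≈ 77.923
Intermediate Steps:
sqrt(Z(-146) + K(-41*3)) = sqrt(168 - (-1968)*3) = sqrt(168 - 48*(-123)) = sqrt(168 + 5904) = sqrt(6072) = 2*sqrt(1518)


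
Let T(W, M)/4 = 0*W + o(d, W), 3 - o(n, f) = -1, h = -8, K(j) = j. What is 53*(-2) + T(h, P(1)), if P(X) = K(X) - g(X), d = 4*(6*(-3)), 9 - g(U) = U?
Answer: -90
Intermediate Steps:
g(U) = 9 - U
d = -72 (d = 4*(-18) = -72)
o(n, f) = 4 (o(n, f) = 3 - 1*(-1) = 3 + 1 = 4)
P(X) = -9 + 2*X (P(X) = X - (9 - X) = X + (-9 + X) = -9 + 2*X)
T(W, M) = 16 (T(W, M) = 4*(0*W + 4) = 4*(0 + 4) = 4*4 = 16)
53*(-2) + T(h, P(1)) = 53*(-2) + 16 = -106 + 16 = -90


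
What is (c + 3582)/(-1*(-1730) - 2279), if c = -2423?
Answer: -19/9 ≈ -2.1111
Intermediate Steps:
(c + 3582)/(-1*(-1730) - 2279) = (-2423 + 3582)/(-1*(-1730) - 2279) = 1159/(1730 - 2279) = 1159/(-549) = 1159*(-1/549) = -19/9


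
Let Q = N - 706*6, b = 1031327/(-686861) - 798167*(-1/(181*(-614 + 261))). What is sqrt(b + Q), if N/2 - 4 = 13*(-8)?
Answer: I*sqrt(8570451022479588830793898)/43885609873 ≈ 66.708*I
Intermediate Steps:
b = -614124359798/43885609873 (b = 1031327*(-1/686861) - 798167/((-353*(-181))) = -1031327/686861 - 798167/63893 = -614124359798/43885609873 ≈ -13.994)
N = -200 (N = 8 + 2*(13*(-8)) = 8 + 2*(-104) = 8 - 208 = -200)
Q = -4436 (Q = -200 - 706*6 = -200 - 4236 = -4436)
sqrt(b + Q) = sqrt(-614124359798/43885609873 - 4436) = sqrt(-195290689756426/43885609873) = I*sqrt(8570451022479588830793898)/43885609873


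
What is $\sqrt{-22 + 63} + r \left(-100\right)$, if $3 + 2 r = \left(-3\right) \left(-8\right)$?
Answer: $-1050 + \sqrt{41} \approx -1043.6$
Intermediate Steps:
$r = \frac{21}{2}$ ($r = - \frac{3}{2} + \frac{\left(-3\right) \left(-8\right)}{2} = - \frac{3}{2} + \frac{1}{2} \cdot 24 = - \frac{3}{2} + 12 = \frac{21}{2} \approx 10.5$)
$\sqrt{-22 + 63} + r \left(-100\right) = \sqrt{-22 + 63} + \frac{21}{2} \left(-100\right) = \sqrt{41} - 1050 = -1050 + \sqrt{41}$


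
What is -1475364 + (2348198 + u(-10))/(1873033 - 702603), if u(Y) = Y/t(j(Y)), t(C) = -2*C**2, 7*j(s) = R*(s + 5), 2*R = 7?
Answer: -4317019845803/2926075 ≈ -1.4754e+6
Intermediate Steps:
R = 7/2 (R = (1/2)*7 = 7/2 ≈ 3.5000)
j(s) = 5/2 + s/2 (j(s) = (7*(s + 5)/2)/7 = (7*(5 + s)/2)/7 = (35/2 + 7*s/2)/7 = 5/2 + s/2)
u(Y) = -Y/(2*(5/2 + Y/2)**2) (u(Y) = Y/((-2*(5/2 + Y/2)**2)) = Y*(-1/(2*(5/2 + Y/2)**2)) = -Y/(2*(5/2 + Y/2)**2))
-1475364 + (2348198 + u(-10))/(1873033 - 702603) = -1475364 + (2348198 - 2*(-10)/(5 - 10)**2)/(1873033 - 702603) = -1475364 + (2348198 - 2*(-10)/(-5)**2)/1170430 = -1475364 + (2348198 - 2*(-10)*1/25)*(1/1170430) = -1475364 + (2348198 + 4/5)*(1/1170430) = -1475364 + (11740994/5)*(1/1170430) = -1475364 + 5870497/2926075 = -4317019845803/2926075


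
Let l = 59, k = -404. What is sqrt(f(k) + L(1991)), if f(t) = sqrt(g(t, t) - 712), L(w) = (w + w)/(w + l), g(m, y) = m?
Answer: sqrt(81631 + 252150*I*sqrt(31))/205 ≈ 4.2075 + 3.9699*I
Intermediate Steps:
L(w) = 2*w/(59 + w) (L(w) = (w + w)/(w + 59) = (2*w)/(59 + w) = 2*w/(59 + w))
f(t) = sqrt(-712 + t) (f(t) = sqrt(t - 712) = sqrt(-712 + t))
sqrt(f(k) + L(1991)) = sqrt(sqrt(-712 - 404) + 2*1991/(59 + 1991)) = sqrt(sqrt(-1116) + 2*1991/2050) = sqrt(6*I*sqrt(31) + 2*1991*(1/2050)) = sqrt(6*I*sqrt(31) + 1991/1025) = sqrt(1991/1025 + 6*I*sqrt(31))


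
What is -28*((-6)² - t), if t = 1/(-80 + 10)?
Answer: -5042/5 ≈ -1008.4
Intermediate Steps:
t = -1/70 (t = 1/(-70) = -1/70 ≈ -0.014286)
-28*((-6)² - t) = -28*((-6)² - 1*(-1/70)) = -28*(36 + 1/70) = -28*2521/70 = -5042/5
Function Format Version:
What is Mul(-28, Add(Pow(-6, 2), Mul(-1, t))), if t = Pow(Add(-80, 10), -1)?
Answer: Rational(-5042, 5) ≈ -1008.4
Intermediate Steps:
t = Rational(-1, 70) (t = Pow(-70, -1) = Rational(-1, 70) ≈ -0.014286)
Mul(-28, Add(Pow(-6, 2), Mul(-1, t))) = Mul(-28, Add(Pow(-6, 2), Mul(-1, Rational(-1, 70)))) = Mul(-28, Add(36, Rational(1, 70))) = Mul(-28, Rational(2521, 70)) = Rational(-5042, 5)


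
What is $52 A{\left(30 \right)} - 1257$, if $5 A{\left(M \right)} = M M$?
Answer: $8103$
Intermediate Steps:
$A{\left(M \right)} = \frac{M^{2}}{5}$ ($A{\left(M \right)} = \frac{M M}{5} = \frac{M^{2}}{5}$)
$52 A{\left(30 \right)} - 1257 = 52 \frac{30^{2}}{5} - 1257 = 52 \cdot \frac{1}{5} \cdot 900 - 1257 = 52 \cdot 180 - 1257 = 9360 - 1257 = 8103$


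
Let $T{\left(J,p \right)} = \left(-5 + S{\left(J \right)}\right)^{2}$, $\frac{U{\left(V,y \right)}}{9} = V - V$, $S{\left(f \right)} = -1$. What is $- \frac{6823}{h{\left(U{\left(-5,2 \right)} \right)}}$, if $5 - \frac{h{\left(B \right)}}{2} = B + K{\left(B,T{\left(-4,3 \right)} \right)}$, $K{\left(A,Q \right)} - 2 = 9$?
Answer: $\frac{6823}{12} \approx 568.58$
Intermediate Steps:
$U{\left(V,y \right)} = 0$ ($U{\left(V,y \right)} = 9 \left(V - V\right) = 9 \cdot 0 = 0$)
$T{\left(J,p \right)} = 36$ ($T{\left(J,p \right)} = \left(-5 - 1\right)^{2} = \left(-6\right)^{2} = 36$)
$K{\left(A,Q \right)} = 11$ ($K{\left(A,Q \right)} = 2 + 9 = 11$)
$h{\left(B \right)} = -12 - 2 B$ ($h{\left(B \right)} = 10 - 2 \left(B + 11\right) = 10 - 2 \left(11 + B\right) = 10 - \left(22 + 2 B\right) = -12 - 2 B$)
$- \frac{6823}{h{\left(U{\left(-5,2 \right)} \right)}} = - \frac{6823}{-12 - 0} = - \frac{6823}{-12 + 0} = - \frac{6823}{-12} = \left(-6823\right) \left(- \frac{1}{12}\right) = \frac{6823}{12}$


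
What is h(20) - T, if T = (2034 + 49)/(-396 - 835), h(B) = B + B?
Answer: 51323/1231 ≈ 41.692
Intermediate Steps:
h(B) = 2*B
T = -2083/1231 (T = 2083/(-1231) = 2083*(-1/1231) = -2083/1231 ≈ -1.6921)
h(20) - T = 2*20 - 1*(-2083/1231) = 40 + 2083/1231 = 51323/1231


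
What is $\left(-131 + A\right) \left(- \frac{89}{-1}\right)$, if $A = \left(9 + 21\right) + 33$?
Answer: $-6052$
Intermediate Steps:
$A = 63$ ($A = 30 + 33 = 63$)
$\left(-131 + A\right) \left(- \frac{89}{-1}\right) = \left(-131 + 63\right) \left(- \frac{89}{-1}\right) = - 68 \left(\left(-89\right) \left(-1\right)\right) = \left(-68\right) 89 = -6052$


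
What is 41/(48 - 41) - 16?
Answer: -71/7 ≈ -10.143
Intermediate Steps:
41/(48 - 41) - 16 = 41/7 - 16 = -71/7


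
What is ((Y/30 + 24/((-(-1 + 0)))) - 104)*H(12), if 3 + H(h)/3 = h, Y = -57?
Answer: -22113/10 ≈ -2211.3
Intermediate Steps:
H(h) = -9 + 3*h
((Y/30 + 24/((-(-1 + 0)))) - 104)*H(12) = ((-57/30 + 24/((-(-1 + 0)))) - 104)*(-9 + 3*12) = ((-57*1/30 + 24/((-1*(-1)))) - 104)*(-9 + 36) = ((-19/10 + 24/1) - 104)*27 = ((-19/10 + 24*1) - 104)*27 = ((-19/10 + 24) - 104)*27 = (221/10 - 104)*27 = -819/10*27 = -22113/10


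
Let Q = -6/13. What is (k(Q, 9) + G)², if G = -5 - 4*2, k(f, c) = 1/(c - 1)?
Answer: 10609/64 ≈ 165.77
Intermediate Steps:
Q = -6/13 (Q = -6*1/13 = -6/13 ≈ -0.46154)
k(f, c) = 1/(-1 + c)
G = -13 (G = -5 - 8 = -13)
(k(Q, 9) + G)² = (1/(-1 + 9) - 13)² = (1/8 - 13)² = (⅛ - 13)² = (-103/8)² = 10609/64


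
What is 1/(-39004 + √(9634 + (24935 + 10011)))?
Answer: -9751/380316859 - √11145/760633718 ≈ -2.5778e-5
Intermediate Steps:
1/(-39004 + √(9634 + (24935 + 10011))) = 1/(-39004 + √(9634 + 34946)) = 1/(-39004 + √44580) = 1/(-39004 + 2*√11145)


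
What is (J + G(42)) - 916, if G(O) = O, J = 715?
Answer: -159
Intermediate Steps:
(J + G(42)) - 916 = (715 + 42) - 916 = 757 - 916 = -159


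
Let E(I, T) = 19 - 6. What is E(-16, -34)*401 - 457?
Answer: 4756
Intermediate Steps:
E(I, T) = 13
E(-16, -34)*401 - 457 = 13*401 - 457 = 5213 - 457 = 4756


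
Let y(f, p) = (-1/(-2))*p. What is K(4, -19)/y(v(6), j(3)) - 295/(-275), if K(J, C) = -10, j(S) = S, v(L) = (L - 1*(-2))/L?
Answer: -923/165 ≈ -5.5939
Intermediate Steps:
v(L) = (2 + L)/L (v(L) = (L + 2)/L = (2 + L)/L)
y(f, p) = p/2 (y(f, p) = (-1*(-1/2))*p = p/2)
K(4, -19)/y(v(6), j(3)) - 295/(-275) = -10/((1/2)*3) - 295/(-275) = -10/3/2 - 295*(-1/275) = -10*2/3 + 59/55 = -20/3 + 59/55 = -923/165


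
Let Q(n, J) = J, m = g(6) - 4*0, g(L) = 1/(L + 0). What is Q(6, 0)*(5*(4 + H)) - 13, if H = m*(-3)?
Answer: -13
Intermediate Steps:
g(L) = 1/L
m = ⅙ (m = 1/6 - 4*0 = ⅙ + 0 = ⅙ ≈ 0.16667)
H = -½ (H = (⅙)*(-3) = -½ ≈ -0.50000)
Q(6, 0)*(5*(4 + H)) - 13 = 0*(5*(4 - ½)) - 13 = 0*(5*(7/2)) - 13 = 0*(35/2) - 13 = 0 - 13 = -13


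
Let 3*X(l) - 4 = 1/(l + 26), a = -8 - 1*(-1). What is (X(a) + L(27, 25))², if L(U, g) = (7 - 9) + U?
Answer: 2256004/3249 ≈ 694.37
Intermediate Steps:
L(U, g) = -2 + U
a = -7 (a = -8 + 1 = -7)
X(l) = 4/3 + 1/(3*(26 + l)) (X(l) = 4/3 + 1/(3*(l + 26)) = 4/3 + 1/(3*(26 + l)))
(X(a) + L(27, 25))² = ((105 + 4*(-7))/(3*(26 - 7)) + (-2 + 27))² = ((⅓)*(105 - 28)/19 + 25)² = ((⅓)*(1/19)*77 + 25)² = (77/57 + 25)² = (1502/57)² = 2256004/3249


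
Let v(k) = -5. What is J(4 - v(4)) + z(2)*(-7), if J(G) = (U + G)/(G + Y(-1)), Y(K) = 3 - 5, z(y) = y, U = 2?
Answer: -87/7 ≈ -12.429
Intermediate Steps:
Y(K) = -2
J(G) = (2 + G)/(-2 + G) (J(G) = (2 + G)/(G - 2) = (2 + G)/(-2 + G))
J(4 - v(4)) + z(2)*(-7) = (2 + (4 - 1*(-5)))/(-2 + (4 - 1*(-5))) + 2*(-7) = (2 + (4 + 5))/(-2 + (4 + 5)) - 14 = (2 + 9)/(-2 + 9) - 14 = 11/7 - 14 = -87/7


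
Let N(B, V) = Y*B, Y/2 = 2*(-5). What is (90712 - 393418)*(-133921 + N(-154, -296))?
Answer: 39606355746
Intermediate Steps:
Y = -20 (Y = 2*(2*(-5)) = 2*(-10) = -20)
N(B, V) = -20*B
(90712 - 393418)*(-133921 + N(-154, -296)) = (90712 - 393418)*(-133921 - 20*(-154)) = -302706*(-133921 + 3080) = -302706*(-130841) = 39606355746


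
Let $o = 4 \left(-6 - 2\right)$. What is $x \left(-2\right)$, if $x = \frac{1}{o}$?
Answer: $\frac{1}{16} \approx 0.0625$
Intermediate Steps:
$o = -32$ ($o = 4 \left(-8\right) = -32$)
$x = - \frac{1}{32}$ ($x = \frac{1}{-32} = - \frac{1}{32} \approx -0.03125$)
$x \left(-2\right) = \left(- \frac{1}{32}\right) \left(-2\right) = \frac{1}{16}$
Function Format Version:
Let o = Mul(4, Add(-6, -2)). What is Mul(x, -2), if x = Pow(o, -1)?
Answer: Rational(1, 16) ≈ 0.062500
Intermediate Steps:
o = -32 (o = Mul(4, -8) = -32)
x = Rational(-1, 32) (x = Pow(-32, -1) = Rational(-1, 32) ≈ -0.031250)
Mul(x, -2) = Mul(Rational(-1, 32), -2) = Rational(1, 16)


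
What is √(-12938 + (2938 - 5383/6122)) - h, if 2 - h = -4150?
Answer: -4152 + I*√374821794726/6122 ≈ -4152.0 + 100.0*I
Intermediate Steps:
h = 4152 (h = 2 - 1*(-4150) = 2 + 4150 = 4152)
√(-12938 + (2938 - 5383/6122)) - h = √(-12938 + (2938 - 5383/6122)) - 1*4152 = √(-12938 + (2938 - 5383/6122)) - 4152 = √(-12938 + 17981053/6122) - 4152 = √(-61225383/6122) - 4152 = I*√374821794726/6122 - 4152 = -4152 + I*√374821794726/6122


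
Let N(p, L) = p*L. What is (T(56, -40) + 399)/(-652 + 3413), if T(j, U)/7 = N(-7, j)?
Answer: -2345/2761 ≈ -0.84933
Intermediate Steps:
N(p, L) = L*p
T(j, U) = -49*j (T(j, U) = 7*(j*(-7)) = 7*(-7*j) = -49*j)
(T(56, -40) + 399)/(-652 + 3413) = (-49*56 + 399)/(-652 + 3413) = (-2744 + 399)/2761 = -2345*1/2761 = -2345/2761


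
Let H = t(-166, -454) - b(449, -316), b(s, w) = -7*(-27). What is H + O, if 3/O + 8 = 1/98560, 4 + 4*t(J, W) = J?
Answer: -365657137/1576958 ≈ -231.88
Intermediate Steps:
t(J, W) = -1 + J/4
b(s, w) = 189
O = -295680/788479 (O = 3/(-8 + 1/98560) = 3/(-788479/98560) = 3*(-98560/788479) = -295680/788479 ≈ -0.37500)
H = -463/2 (H = (-1 + (¼)*(-166)) - 1*189 = (-1 - 83/2) - 189 = -85/2 - 189 = -463/2 ≈ -231.50)
H + O = -463/2 - 295680/788479 = -365657137/1576958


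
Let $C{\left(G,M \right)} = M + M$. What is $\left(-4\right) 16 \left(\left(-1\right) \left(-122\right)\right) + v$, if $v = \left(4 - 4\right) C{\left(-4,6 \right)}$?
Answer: $-7808$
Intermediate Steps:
$C{\left(G,M \right)} = 2 M$
$v = 0$ ($v = \left(4 - 4\right) 2 \cdot 6 = 0 \cdot 12 = 0$)
$\left(-4\right) 16 \left(\left(-1\right) \left(-122\right)\right) + v = \left(-4\right) 16 \left(\left(-1\right) \left(-122\right)\right) + 0 = \left(-64\right) 122 + 0 = -7808 + 0 = -7808$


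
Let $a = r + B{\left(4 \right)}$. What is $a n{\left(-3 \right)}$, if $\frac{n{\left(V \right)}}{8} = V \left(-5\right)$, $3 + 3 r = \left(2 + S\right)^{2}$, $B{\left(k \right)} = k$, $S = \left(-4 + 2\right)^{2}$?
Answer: $1800$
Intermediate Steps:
$S = 4$ ($S = \left(-2\right)^{2} = 4$)
$r = 11$ ($r = -1 + \frac{\left(2 + 4\right)^{2}}{3} = -1 + \frac{6^{2}}{3} = -1 + \frac{1}{3} \cdot 36 = -1 + 12 = 11$)
$n{\left(V \right)} = - 40 V$ ($n{\left(V \right)} = 8 V \left(-5\right) = 8 \left(- 5 V\right) = - 40 V$)
$a = 15$ ($a = 11 + 4 = 15$)
$a n{\left(-3 \right)} = 15 \left(\left(-40\right) \left(-3\right)\right) = 15 \cdot 120 = 1800$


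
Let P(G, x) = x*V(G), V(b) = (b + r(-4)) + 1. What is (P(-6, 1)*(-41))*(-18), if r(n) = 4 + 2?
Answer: 738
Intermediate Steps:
r(n) = 6
V(b) = 7 + b (V(b) = (b + 6) + 1 = (6 + b) + 1 = 7 + b)
P(G, x) = x*(7 + G)
(P(-6, 1)*(-41))*(-18) = ((1*(7 - 6))*(-41))*(-18) = ((1*1)*(-41))*(-18) = (1*(-41))*(-18) = -41*(-18) = 738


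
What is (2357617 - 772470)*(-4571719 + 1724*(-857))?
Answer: -9588850625489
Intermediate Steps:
(2357617 - 772470)*(-4571719 + 1724*(-857)) = 1585147*(-4571719 - 1477468) = 1585147*(-6049187) = -9588850625489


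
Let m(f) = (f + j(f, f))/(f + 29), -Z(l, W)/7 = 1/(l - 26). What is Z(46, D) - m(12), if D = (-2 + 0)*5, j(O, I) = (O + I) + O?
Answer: -1247/820 ≈ -1.5207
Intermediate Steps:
j(O, I) = I + 2*O (j(O, I) = (I + O) + O = I + 2*O)
D = -10 (D = -2*5 = -10)
Z(l, W) = -7/(-26 + l) (Z(l, W) = -7/(l - 26) = -7/(-26 + l))
m(f) = 4*f/(29 + f) (m(f) = (f + (f + 2*f))/(f + 29) = (f + 3*f)/(29 + f) = (4*f)/(29 + f) = 4*f/(29 + f))
Z(46, D) - m(12) = -7/(-26 + 46) - 4*12/(29 + 12) = -7/20 - 4*12/41 = -7*1/20 - 4*12/41 = -7/20 - 1*48/41 = -7/20 - 48/41 = -1247/820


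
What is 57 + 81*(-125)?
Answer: -10068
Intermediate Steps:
57 + 81*(-125) = 57 - 10125 = -10068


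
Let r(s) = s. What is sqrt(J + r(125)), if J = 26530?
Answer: sqrt(26655) ≈ 163.26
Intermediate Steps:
sqrt(J + r(125)) = sqrt(26530 + 125) = sqrt(26655)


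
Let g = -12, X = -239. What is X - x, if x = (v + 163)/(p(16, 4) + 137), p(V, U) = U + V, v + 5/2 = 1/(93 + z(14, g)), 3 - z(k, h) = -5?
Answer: -7612069/31714 ≈ -240.02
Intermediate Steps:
z(k, h) = 8 (z(k, h) = 3 - 1*(-5) = 3 + 5 = 8)
v = -503/202 (v = -5/2 + 1/(93 + 8) = -5/2 + 1/101 = -503/202 ≈ -2.4901)
x = 32423/31714 (x = (-503/202 + 163)/((4 + 16) + 137) = 32423/(202*(20 + 137)) = (32423/202)/157 = (32423/202)*(1/157) = 32423/31714 ≈ 1.0224)
X - x = -239 - 1*32423/31714 = -239 - 32423/31714 = -7612069/31714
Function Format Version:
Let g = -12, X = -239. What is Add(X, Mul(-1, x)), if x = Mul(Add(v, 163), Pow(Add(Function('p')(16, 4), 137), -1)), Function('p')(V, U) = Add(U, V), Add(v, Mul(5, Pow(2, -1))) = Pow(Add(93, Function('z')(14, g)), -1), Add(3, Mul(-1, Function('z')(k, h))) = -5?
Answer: Rational(-7612069, 31714) ≈ -240.02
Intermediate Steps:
Function('z')(k, h) = 8 (Function('z')(k, h) = Add(3, Mul(-1, -5)) = Add(3, 5) = 8)
v = Rational(-503, 202) (v = Add(Rational(-5, 2), Pow(Add(93, 8), -1)) = Add(Rational(-5, 2), Pow(101, -1)) = Add(Rational(-5, 2), Rational(1, 101)) = Rational(-503, 202) ≈ -2.4901)
x = Rational(32423, 31714) (x = Mul(Add(Rational(-503, 202), 163), Pow(Add(Add(4, 16), 137), -1)) = Mul(Rational(32423, 202), Pow(Add(20, 137), -1)) = Mul(Rational(32423, 202), Pow(157, -1)) = Mul(Rational(32423, 202), Rational(1, 157)) = Rational(32423, 31714) ≈ 1.0224)
Add(X, Mul(-1, x)) = Add(-239, Mul(-1, Rational(32423, 31714))) = Add(-239, Rational(-32423, 31714)) = Rational(-7612069, 31714)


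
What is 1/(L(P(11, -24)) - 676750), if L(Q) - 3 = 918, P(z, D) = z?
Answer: -1/675829 ≈ -1.4797e-6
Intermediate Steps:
L(Q) = 921 (L(Q) = 3 + 918 = 921)
1/(L(P(11, -24)) - 676750) = 1/(921 - 676750) = 1/(-675829) = -1/675829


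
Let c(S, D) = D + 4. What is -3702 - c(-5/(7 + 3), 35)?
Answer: -3741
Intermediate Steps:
c(S, D) = 4 + D
-3702 - c(-5/(7 + 3), 35) = -3702 - (4 + 35) = -3702 - 1*39 = -3702 - 39 = -3741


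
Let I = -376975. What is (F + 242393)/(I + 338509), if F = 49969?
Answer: -48727/6411 ≈ -7.6005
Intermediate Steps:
(F + 242393)/(I + 338509) = (49969 + 242393)/(-376975 + 338509) = 292362/(-38466) = 292362*(-1/38466) = -48727/6411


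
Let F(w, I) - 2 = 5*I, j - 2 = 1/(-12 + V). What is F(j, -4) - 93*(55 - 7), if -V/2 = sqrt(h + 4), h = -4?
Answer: -4482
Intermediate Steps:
V = 0 (V = -2*sqrt(-4 + 4) = -2*sqrt(0) = -2*0 = 0)
j = 23/12 (j = 2 + 1/(-12 + 0) = 2 + 1/(-12) = 2 - 1/12 = 23/12 ≈ 1.9167)
F(w, I) = 2 + 5*I
F(j, -4) - 93*(55 - 7) = (2 + 5*(-4)) - 93*(55 - 7) = (2 - 20) - 93*48 = -18 - 4464 = -4482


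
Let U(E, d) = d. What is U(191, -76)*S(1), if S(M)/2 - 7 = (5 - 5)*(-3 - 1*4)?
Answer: -1064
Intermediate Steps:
S(M) = 14 (S(M) = 14 + 2*((5 - 5)*(-3 - 1*4)) = 14 + 2*(0*(-3 - 4)) = 14 + 2*(0*(-7)) = 14 + 2*0 = 14 + 0 = 14)
U(191, -76)*S(1) = -76*14 = -1064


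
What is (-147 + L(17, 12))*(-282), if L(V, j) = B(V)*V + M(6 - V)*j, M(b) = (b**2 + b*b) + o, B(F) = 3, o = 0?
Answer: -791856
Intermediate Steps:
M(b) = 2*b**2 (M(b) = (b**2 + b*b) + 0 = (b**2 + b**2) + 0 = 2*b**2 + 0 = 2*b**2)
L(V, j) = 3*V + 2*j*(6 - V)**2 (L(V, j) = 3*V + (2*(6 - V)**2)*j = 3*V + 2*j*(6 - V)**2)
(-147 + L(17, 12))*(-282) = (-147 + (3*17 + 2*12*(-6 + 17)**2))*(-282) = (-147 + (51 + 2*12*11**2))*(-282) = (-147 + (51 + 2*12*121))*(-282) = (-147 + (51 + 2904))*(-282) = (-147 + 2955)*(-282) = 2808*(-282) = -791856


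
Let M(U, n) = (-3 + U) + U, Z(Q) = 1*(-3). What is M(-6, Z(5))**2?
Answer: 225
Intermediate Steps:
Z(Q) = -3
M(U, n) = -3 + 2*U
M(-6, Z(5))**2 = (-3 + 2*(-6))**2 = (-3 - 12)**2 = (-15)**2 = 225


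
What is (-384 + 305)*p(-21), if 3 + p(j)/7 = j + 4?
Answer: 11060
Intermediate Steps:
p(j) = 7 + 7*j (p(j) = -21 + 7*(j + 4) = -21 + 7*(4 + j) = -21 + (28 + 7*j) = 7 + 7*j)
(-384 + 305)*p(-21) = (-384 + 305)*(7 + 7*(-21)) = -79*(7 - 147) = -79*(-140) = 11060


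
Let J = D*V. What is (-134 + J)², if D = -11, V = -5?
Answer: 6241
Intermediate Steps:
J = 55 (J = -11*(-5) = 55)
(-134 + J)² = (-134 + 55)² = (-79)² = 6241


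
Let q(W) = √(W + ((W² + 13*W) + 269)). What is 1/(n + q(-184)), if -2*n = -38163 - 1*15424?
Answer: 107174/2871440373 - 4*√31549/2871440373 ≈ 3.7077e-5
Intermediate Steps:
n = 53587/2 (n = -(-38163 - 1*15424)/2 = -(-38163 - 15424)/2 = -½*(-53587) = 53587/2 ≈ 26794.)
q(W) = √(269 + W² + 14*W) (q(W) = √(W + (269 + W² + 13*W)) = √(269 + W² + 14*W))
1/(n + q(-184)) = 1/(53587/2 + √(269 + (-184)² + 14*(-184))) = 1/(53587/2 + √(269 + 33856 - 2576)) = 1/(53587/2 + √31549)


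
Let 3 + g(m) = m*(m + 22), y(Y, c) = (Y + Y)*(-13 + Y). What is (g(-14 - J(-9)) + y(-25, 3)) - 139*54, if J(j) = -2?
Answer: -5729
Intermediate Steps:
y(Y, c) = 2*Y*(-13 + Y) (y(Y, c) = (2*Y)*(-13 + Y) = 2*Y*(-13 + Y))
g(m) = -3 + m*(22 + m) (g(m) = -3 + m*(m + 22) = -3 + m*(22 + m))
(g(-14 - J(-9)) + y(-25, 3)) - 139*54 = ((-3 + (-14 - 1*(-2))² + 22*(-14 - 1*(-2))) + 2*(-25)*(-13 - 25)) - 139*54 = ((-3 + (-14 + 2)² + 22*(-14 + 2)) + 2*(-25)*(-38)) - 7506 = ((-3 + (-12)² + 22*(-12)) + 1900) - 7506 = ((-3 + 144 - 264) + 1900) - 7506 = (-123 + 1900) - 7506 = 1777 - 7506 = -5729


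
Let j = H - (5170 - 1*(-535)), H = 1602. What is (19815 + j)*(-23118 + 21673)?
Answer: -22703840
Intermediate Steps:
j = -4103 (j = 1602 - (5170 - 1*(-535)) = 1602 - (5170 + 535) = 1602 - 1*5705 = 1602 - 5705 = -4103)
(19815 + j)*(-23118 + 21673) = (19815 - 4103)*(-23118 + 21673) = 15712*(-1445) = -22703840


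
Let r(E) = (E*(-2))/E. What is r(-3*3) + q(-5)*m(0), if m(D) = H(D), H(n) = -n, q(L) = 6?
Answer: -2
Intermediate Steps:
r(E) = -2 (r(E) = (-2*E)/E = -2)
m(D) = -D
r(-3*3) + q(-5)*m(0) = -2 + 6*(-1*0) = -2 + 6*0 = -2 + 0 = -2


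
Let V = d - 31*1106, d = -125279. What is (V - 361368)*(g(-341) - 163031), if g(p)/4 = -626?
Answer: 86232644155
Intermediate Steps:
g(p) = -2504 (g(p) = 4*(-626) = -2504)
V = -159565 (V = -125279 - 31*1106 = -125279 - 34286 = -159565)
(V - 361368)*(g(-341) - 163031) = (-159565 - 361368)*(-2504 - 163031) = -520933*(-165535) = 86232644155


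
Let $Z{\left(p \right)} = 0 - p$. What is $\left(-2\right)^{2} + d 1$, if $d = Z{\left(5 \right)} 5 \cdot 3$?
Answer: $-71$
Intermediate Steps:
$Z{\left(p \right)} = - p$
$d = -75$ ($d = \left(-1\right) 5 \cdot 5 \cdot 3 = \left(-5\right) 5 \cdot 3 = \left(-25\right) 3 = -75$)
$\left(-2\right)^{2} + d 1 = \left(-2\right)^{2} - 75 = 4 - 75 = -71$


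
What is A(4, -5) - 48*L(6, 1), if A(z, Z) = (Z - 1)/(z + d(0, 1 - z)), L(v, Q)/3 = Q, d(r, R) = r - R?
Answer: -1014/7 ≈ -144.86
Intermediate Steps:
L(v, Q) = 3*Q
A(z, Z) = (-1 + Z)/(-1 + 2*z) (A(z, Z) = (Z - 1)/(z + (0 - (1 - z))) = (-1 + Z)/(z + (0 + (-1 + z))) = (-1 + Z)/(z + (-1 + z)) = (-1 + Z)/(-1 + 2*z))
A(4, -5) - 48*L(6, 1) = (-1 - 5)/(-1 + 2*4) - 144 = -6/(-1 + 8) - 48*3 = -6/7 - 144 = -1014/7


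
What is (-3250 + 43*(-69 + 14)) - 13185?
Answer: -18800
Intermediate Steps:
(-3250 + 43*(-69 + 14)) - 13185 = (-3250 + 43*(-55)) - 13185 = (-3250 - 2365) - 13185 = -5615 - 13185 = -18800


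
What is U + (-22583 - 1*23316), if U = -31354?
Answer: -77253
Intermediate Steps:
U + (-22583 - 1*23316) = -31354 + (-22583 - 1*23316) = -31354 + (-22583 - 23316) = -31354 - 45899 = -77253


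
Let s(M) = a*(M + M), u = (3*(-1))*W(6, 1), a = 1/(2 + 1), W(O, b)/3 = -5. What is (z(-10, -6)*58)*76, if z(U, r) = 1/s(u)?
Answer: 2204/15 ≈ 146.93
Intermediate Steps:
W(O, b) = -15 (W(O, b) = 3*(-5) = -15)
a = ⅓ (a = 1/3 = ⅓ ≈ 0.33333)
u = 45 (u = (3*(-1))*(-15) = -3*(-15) = 45)
s(M) = 2*M/3 (s(M) = (M + M)/3 = (2*M)/3 = 2*M/3)
z(U, r) = 1/30 (z(U, r) = 1/((⅔)*45) = 1/30)
(z(-10, -6)*58)*76 = ((1/30)*58)*76 = (29/15)*76 = 2204/15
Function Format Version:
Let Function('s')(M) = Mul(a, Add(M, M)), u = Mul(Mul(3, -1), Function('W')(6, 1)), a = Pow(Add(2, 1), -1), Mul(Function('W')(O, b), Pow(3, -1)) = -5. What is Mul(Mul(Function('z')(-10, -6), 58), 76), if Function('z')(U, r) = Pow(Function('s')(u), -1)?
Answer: Rational(2204, 15) ≈ 146.93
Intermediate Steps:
Function('W')(O, b) = -15 (Function('W')(O, b) = Mul(3, -5) = -15)
a = Rational(1, 3) (a = Pow(3, -1) = Rational(1, 3) ≈ 0.33333)
u = 45 (u = Mul(Mul(3, -1), -15) = Mul(-3, -15) = 45)
Function('s')(M) = Mul(Rational(2, 3), M) (Function('s')(M) = Mul(Rational(1, 3), Add(M, M)) = Mul(Rational(1, 3), Mul(2, M)) = Mul(Rational(2, 3), M))
Function('z')(U, r) = Rational(1, 30) (Function('z')(U, r) = Pow(Mul(Rational(2, 3), 45), -1) = Pow(30, -1) = Rational(1, 30))
Mul(Mul(Function('z')(-10, -6), 58), 76) = Mul(Mul(Rational(1, 30), 58), 76) = Mul(Rational(29, 15), 76) = Rational(2204, 15)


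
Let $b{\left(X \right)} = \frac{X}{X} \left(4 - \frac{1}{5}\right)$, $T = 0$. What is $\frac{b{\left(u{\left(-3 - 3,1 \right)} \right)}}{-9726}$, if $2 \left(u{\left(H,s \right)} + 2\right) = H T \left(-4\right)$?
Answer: $- \frac{19}{48630} \approx -0.00039071$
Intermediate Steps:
$u{\left(H,s \right)} = -2$ ($u{\left(H,s \right)} = -2 + \frac{H 0 \left(-4\right)}{2} = -2 + \frac{0 \left(-4\right)}{2} = -2 + \frac{1}{2} \cdot 0 = -2 + 0 = -2$)
$b{\left(X \right)} = \frac{19}{5}$ ($b{\left(X \right)} = 1 \left(4 - \frac{1}{5}\right) = 1 \cdot \frac{19}{5} = \frac{19}{5}$)
$\frac{b{\left(u{\left(-3 - 3,1 \right)} \right)}}{-9726} = \frac{19}{5 \left(-9726\right)} = \frac{19}{5} \left(- \frac{1}{9726}\right) = - \frac{19}{48630}$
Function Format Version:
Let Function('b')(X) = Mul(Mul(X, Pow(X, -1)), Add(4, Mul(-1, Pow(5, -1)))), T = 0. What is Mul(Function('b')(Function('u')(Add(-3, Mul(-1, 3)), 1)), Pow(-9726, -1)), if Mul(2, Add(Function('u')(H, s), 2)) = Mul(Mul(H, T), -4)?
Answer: Rational(-19, 48630) ≈ -0.00039071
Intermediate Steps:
Function('u')(H, s) = -2 (Function('u')(H, s) = Add(-2, Mul(Rational(1, 2), Mul(Mul(H, 0), -4))) = Add(-2, Mul(Rational(1, 2), Mul(0, -4))) = Add(-2, Mul(Rational(1, 2), 0)) = Add(-2, 0) = -2)
Function('b')(X) = Rational(19, 5) (Function('b')(X) = Mul(1, Add(4, Mul(-1, Rational(1, 5)))) = Mul(1, Add(4, Rational(-1, 5))) = Mul(1, Rational(19, 5)) = Rational(19, 5))
Mul(Function('b')(Function('u')(Add(-3, Mul(-1, 3)), 1)), Pow(-9726, -1)) = Mul(Rational(19, 5), Pow(-9726, -1)) = Mul(Rational(19, 5), Rational(-1, 9726)) = Rational(-19, 48630)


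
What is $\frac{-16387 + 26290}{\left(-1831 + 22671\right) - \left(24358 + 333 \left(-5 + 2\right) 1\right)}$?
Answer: $- \frac{9903}{2519} \approx -3.9313$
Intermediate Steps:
$\frac{-16387 + 26290}{\left(-1831 + 22671\right) - \left(24358 + 333 \left(-5 + 2\right) 1\right)} = \frac{9903}{20840 - \left(24358 + 333 \left(\left(-3\right) 1\right)\right)} = \frac{9903}{20840 - \left(24358 + 333 \left(-3\right)\right)} = \frac{9903}{20840 - 23359} = \frac{9903}{-2519} = 9903 \left(- \frac{1}{2519}\right) = - \frac{9903}{2519}$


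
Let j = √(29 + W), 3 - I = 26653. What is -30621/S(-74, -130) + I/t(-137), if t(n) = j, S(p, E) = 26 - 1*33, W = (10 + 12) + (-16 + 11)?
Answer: 30621/7 - 13325*√46/23 ≈ 445.10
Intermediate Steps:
I = -26650 (I = 3 - 1*26653 = 3 - 26653 = -26650)
W = 17 (W = 22 - 5 = 17)
S(p, E) = -7 (S(p, E) = 26 - 33 = -7)
j = √46 (j = √(29 + 17) = √46 ≈ 6.7823)
t(n) = √46
-30621/S(-74, -130) + I/t(-137) = -30621/(-7) - 26650*√46/46 = -30621*(-⅐) - 13325*√46/23 = 30621/7 - 13325*√46/23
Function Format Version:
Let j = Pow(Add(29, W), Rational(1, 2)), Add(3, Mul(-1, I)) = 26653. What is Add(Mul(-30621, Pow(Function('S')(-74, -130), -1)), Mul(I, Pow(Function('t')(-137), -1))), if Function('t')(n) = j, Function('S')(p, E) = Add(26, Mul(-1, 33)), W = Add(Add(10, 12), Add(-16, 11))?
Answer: Add(Rational(30621, 7), Mul(Rational(-13325, 23), Pow(46, Rational(1, 2)))) ≈ 445.10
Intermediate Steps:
I = -26650 (I = Add(3, Mul(-1, 26653)) = Add(3, -26653) = -26650)
W = 17 (W = Add(22, -5) = 17)
Function('S')(p, E) = -7 (Function('S')(p, E) = Add(26, -33) = -7)
j = Pow(46, Rational(1, 2)) (j = Pow(Add(29, 17), Rational(1, 2)) = Pow(46, Rational(1, 2)) ≈ 6.7823)
Function('t')(n) = Pow(46, Rational(1, 2))
Add(Mul(-30621, Pow(Function('S')(-74, -130), -1)), Mul(I, Pow(Function('t')(-137), -1))) = Add(Mul(-30621, Pow(-7, -1)), Mul(-26650, Pow(Pow(46, Rational(1, 2)), -1))) = Add(Mul(-30621, Rational(-1, 7)), Mul(-26650, Mul(Rational(1, 46), Pow(46, Rational(1, 2))))) = Add(Rational(30621, 7), Mul(Rational(-13325, 23), Pow(46, Rational(1, 2))))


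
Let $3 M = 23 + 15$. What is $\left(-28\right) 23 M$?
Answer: $- \frac{24472}{3} \approx -8157.3$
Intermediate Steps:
$M = \frac{38}{3}$ ($M = \frac{23 + 15}{3} = \frac{1}{3} \cdot 38 = \frac{38}{3} \approx 12.667$)
$\left(-28\right) 23 M = \left(-28\right) 23 \cdot \frac{38}{3} = \left(-644\right) \frac{38}{3} = - \frac{24472}{3}$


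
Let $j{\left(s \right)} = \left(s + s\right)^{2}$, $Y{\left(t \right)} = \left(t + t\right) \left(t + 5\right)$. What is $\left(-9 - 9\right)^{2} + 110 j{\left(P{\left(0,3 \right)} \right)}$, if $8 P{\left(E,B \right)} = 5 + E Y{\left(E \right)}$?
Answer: $\frac{3967}{8} \approx 495.88$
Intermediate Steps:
$Y{\left(t \right)} = 2 t \left(5 + t\right)$
$P{\left(E,B \right)} = \frac{5}{8} + \frac{E^{2} \left(5 + E\right)}{4}$ ($P{\left(E,B \right)} = \frac{5 + E 2 E \left(5 + E\right)}{8} = \frac{5 + 2 E^{2} \left(5 + E\right)}{8} = \frac{5}{8} + \frac{E^{2} \left(5 + E\right)}{4}$)
$j{\left(s \right)} = 4 s^{2}$ ($j{\left(s \right)} = \left(2 s\right)^{2} = 4 s^{2}$)
$\left(-9 - 9\right)^{2} + 110 j{\left(P{\left(0,3 \right)} \right)} = \left(-9 - 9\right)^{2} + 110 \cdot 4 \left(\frac{5}{8} + \frac{0^{2} \left(5 + 0\right)}{4}\right)^{2} = \left(-18\right)^{2} + 110 \cdot 4 \left(\frac{5}{8} + \frac{1}{4} \cdot 0 \cdot 5\right)^{2} = 324 + 110 \cdot 4 \left(\frac{5}{8} + 0\right)^{2} = 324 + 110 \cdot 4 \left(\frac{5}{8}\right)^{2} = 324 + 110 \cdot 4 \cdot \frac{25}{64} = 324 + 110 \cdot \frac{25}{16} = 324 + \frac{1375}{8} = \frac{3967}{8}$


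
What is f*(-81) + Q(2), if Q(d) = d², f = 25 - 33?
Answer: 652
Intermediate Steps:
f = -8
f*(-81) + Q(2) = -8*(-81) + 2² = 648 + 4 = 652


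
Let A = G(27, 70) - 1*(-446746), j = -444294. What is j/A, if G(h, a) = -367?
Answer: -148098/148793 ≈ -0.99533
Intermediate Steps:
A = 446379 (A = -367 - 1*(-446746) = -367 + 446746 = 446379)
j/A = -444294/446379 = -444294*1/446379 = -148098/148793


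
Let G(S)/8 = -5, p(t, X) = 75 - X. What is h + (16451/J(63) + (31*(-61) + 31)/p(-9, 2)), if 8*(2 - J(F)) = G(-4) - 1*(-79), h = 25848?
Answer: 33748628/1679 ≈ 20100.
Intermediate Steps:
G(S) = -40 (G(S) = 8*(-5) = -40)
J(F) = -23/8 (J(F) = 2 - (-40 - 1*(-79))/8 = 2 - (-40 + 79)/8 = 2 - ⅛*39 = 2 - 39/8 = -23/8)
h + (16451/J(63) + (31*(-61) + 31)/p(-9, 2)) = 25848 + (16451/(-23/8) + (31*(-61) + 31)/(75 - 1*2)) = 25848 + (16451*(-8/23) + (-1891 + 31)/(75 - 2)) = 25848 + (-131608/23 - 1860/73) = 25848 - 9650164/1679 = 33748628/1679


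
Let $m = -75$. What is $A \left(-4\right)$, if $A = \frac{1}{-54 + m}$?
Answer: $\frac{4}{129} \approx 0.031008$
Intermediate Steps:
$A = - \frac{1}{129}$ ($A = \frac{1}{-54 - 75} = \frac{1}{-129} = - \frac{1}{129} \approx -0.0077519$)
$A \left(-4\right) = \left(- \frac{1}{129}\right) \left(-4\right) = \frac{4}{129}$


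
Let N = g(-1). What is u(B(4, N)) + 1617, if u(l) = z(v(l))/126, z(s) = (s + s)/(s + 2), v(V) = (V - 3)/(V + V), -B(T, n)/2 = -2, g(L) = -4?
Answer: 1731808/1071 ≈ 1617.0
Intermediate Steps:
N = -4
B(T, n) = 4 (B(T, n) = -2*(-2) = 4)
v(V) = (-3 + V)/(2*V) (v(V) = (-3 + V)/((2*V)) = (-3 + V)*(1/(2*V)) = (-3 + V)/(2*V))
z(s) = 2*s/(2 + s) (z(s) = (2*s)/(2 + s) = 2*s/(2 + s))
u(l) = (-3 + l)/(126*l*(2 + (-3 + l)/(2*l))) (u(l) = (2*((-3 + l)/(2*l))/(2 + (-3 + l)/(2*l)))/126 = ((-3 + l)/(l*(2 + (-3 + l)/(2*l))))*(1/126) = (-3 + l)/(126*l*(2 + (-3 + l)/(2*l))))
u(B(4, N)) + 1617 = (-3 + 4)/(63*(-3 + 5*4)) + 1617 = (1/63)*1/(-3 + 20) + 1617 = (1/63)*1/17 + 1617 = (1/63)*(1/17)*1 + 1617 = 1/1071 + 1617 = 1731808/1071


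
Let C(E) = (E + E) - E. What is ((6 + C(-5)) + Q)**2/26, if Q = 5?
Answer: 18/13 ≈ 1.3846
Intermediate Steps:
C(E) = E (C(E) = 2*E - E = E)
((6 + C(-5)) + Q)**2/26 = ((6 - 5) + 5)**2/26 = (1 + 5)**2*(1/26) = 6**2*(1/26) = 36*(1/26) = 18/13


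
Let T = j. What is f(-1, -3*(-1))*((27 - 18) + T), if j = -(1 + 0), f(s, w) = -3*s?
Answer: 24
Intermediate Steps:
j = -1 (j = -1*1 = -1)
T = -1
f(-1, -3*(-1))*((27 - 18) + T) = (-3*(-1))*((27 - 18) - 1) = 3*(9 - 1) = 3*8 = 24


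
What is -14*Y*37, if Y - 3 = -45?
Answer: 21756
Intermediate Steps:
Y = -42 (Y = 3 - 45 = -42)
-14*Y*37 = -14*(-42)*37 = 588*37 = 21756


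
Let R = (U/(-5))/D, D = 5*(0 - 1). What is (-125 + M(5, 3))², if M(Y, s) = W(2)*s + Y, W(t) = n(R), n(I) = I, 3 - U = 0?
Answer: 8946081/625 ≈ 14314.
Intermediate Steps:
U = 3 (U = 3 - 1*0 = 3 + 0 = 3)
D = -5 (D = 5*(-1) = -5)
R = 3/25 (R = (3/(-5))/(-5) = (3*(-⅕))*(-⅕) = -⅗*(-⅕) = 3/25 ≈ 0.12000)
W(t) = 3/25
M(Y, s) = Y + 3*s/25 (M(Y, s) = 3*s/25 + Y = Y + 3*s/25)
(-125 + M(5, 3))² = (-125 + (5 + (3/25)*3))² = (-125 + (5 + 9/25))² = (-125 + 134/25)² = (-2991/25)² = 8946081/625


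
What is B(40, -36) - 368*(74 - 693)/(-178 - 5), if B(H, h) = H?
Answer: -220472/183 ≈ -1204.8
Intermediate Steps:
B(40, -36) - 368*(74 - 693)/(-178 - 5) = 40 - 368*(74 - 693)/(-178 - 5) = 40 - (-227792)/(-183) = 40 - (-227792)*(-1)/183 = 40 - 368*619/183 = 40 - 227792/183 = -220472/183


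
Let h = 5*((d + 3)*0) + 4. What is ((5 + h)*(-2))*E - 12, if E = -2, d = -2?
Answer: 24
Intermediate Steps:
h = 4 (h = 5*((-2 + 3)*0) + 4 = 5*(1*0) + 4 = 5*0 + 4 = 0 + 4 = 4)
((5 + h)*(-2))*E - 12 = ((5 + 4)*(-2))*(-2) - 12 = (9*(-2))*(-2) - 12 = -18*(-2) - 12 = 36 - 12 = 24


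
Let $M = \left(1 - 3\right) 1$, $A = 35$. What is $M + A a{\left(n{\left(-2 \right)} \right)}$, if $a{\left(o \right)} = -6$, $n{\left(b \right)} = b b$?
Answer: $-212$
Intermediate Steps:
$n{\left(b \right)} = b^{2}$
$M = -2$ ($M = \left(-2\right) 1 = -2$)
$M + A a{\left(n{\left(-2 \right)} \right)} = -2 + 35 \left(-6\right) = -2 - 210 = -212$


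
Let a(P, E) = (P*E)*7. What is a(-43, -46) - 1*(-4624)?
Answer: 18470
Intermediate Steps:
a(P, E) = 7*E*P (a(P, E) = (E*P)*7 = 7*E*P)
a(-43, -46) - 1*(-4624) = 7*(-46)*(-43) - 1*(-4624) = 13846 + 4624 = 18470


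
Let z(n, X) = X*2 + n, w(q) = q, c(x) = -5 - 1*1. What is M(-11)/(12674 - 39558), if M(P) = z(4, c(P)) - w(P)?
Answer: -3/26884 ≈ -0.00011159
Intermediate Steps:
c(x) = -6 (c(x) = -5 - 1 = -6)
z(n, X) = n + 2*X (z(n, X) = 2*X + n = n + 2*X)
M(P) = -8 - P (M(P) = (4 + 2*(-6)) - P = (4 - 12) - P = -8 - P)
M(-11)/(12674 - 39558) = (-8 - 1*(-11))/(12674 - 39558) = (-8 + 11)/(-26884) = -1/26884*3 = -3/26884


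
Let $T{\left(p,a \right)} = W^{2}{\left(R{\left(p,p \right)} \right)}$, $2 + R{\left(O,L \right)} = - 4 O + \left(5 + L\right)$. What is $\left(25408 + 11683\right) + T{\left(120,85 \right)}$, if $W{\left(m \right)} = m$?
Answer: $164540$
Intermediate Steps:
$R{\left(O,L \right)} = 3 + L - 4 O$ ($R{\left(O,L \right)} = -2 - \left(-5 - L + 4 O\right) = -2 + \left(5 + L - 4 O\right) = 3 + L - 4 O$)
$T{\left(p,a \right)} = \left(3 - 3 p\right)^{2}$ ($T{\left(p,a \right)} = \left(3 + p - 4 p\right)^{2} = \left(3 - 3 p\right)^{2}$)
$\left(25408 + 11683\right) + T{\left(120,85 \right)} = \left(25408 + 11683\right) + 9 \left(1 - 120\right)^{2} = 37091 + 9 \left(1 - 120\right)^{2} = 37091 + 9 \left(-119\right)^{2} = 37091 + 9 \cdot 14161 = 37091 + 127449 = 164540$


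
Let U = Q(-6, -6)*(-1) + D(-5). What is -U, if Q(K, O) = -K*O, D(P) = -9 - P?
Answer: -32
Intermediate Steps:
Q(K, O) = -K*O
U = 32 (U = -1*(-6)*(-6)*(-1) + (-9 - 1*(-5)) = -36*(-1) + (-9 + 5) = 36 - 4 = 32)
-U = -1*32 = -32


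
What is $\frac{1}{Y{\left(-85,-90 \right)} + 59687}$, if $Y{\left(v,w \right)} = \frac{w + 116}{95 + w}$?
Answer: $\frac{5}{298461} \approx 1.6753 \cdot 10^{-5}$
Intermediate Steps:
$Y{\left(v,w \right)} = \frac{116 + w}{95 + w}$
$\frac{1}{Y{\left(-85,-90 \right)} + 59687} = \frac{1}{\frac{116 - 90}{95 - 90} + 59687} = \frac{1}{\frac{1}{5} \cdot 26 + 59687} = \frac{1}{\frac{26}{5} + 59687} = \frac{1}{\frac{298461}{5}} = \frac{5}{298461}$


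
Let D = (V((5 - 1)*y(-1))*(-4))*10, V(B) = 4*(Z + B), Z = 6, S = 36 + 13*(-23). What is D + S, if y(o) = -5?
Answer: 1977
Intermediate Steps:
S = -263 (S = 36 - 299 = -263)
V(B) = 24 + 4*B (V(B) = 4*(6 + B) = 24 + 4*B)
D = 2240 (D = ((24 + 4*((5 - 1)*(-5)))*(-4))*10 = ((24 + 4*(4*(-5)))*(-4))*10 = ((24 + 4*(-20))*(-4))*10 = ((24 - 80)*(-4))*10 = -56*(-4)*10 = 224*10 = 2240)
D + S = 2240 - 263 = 1977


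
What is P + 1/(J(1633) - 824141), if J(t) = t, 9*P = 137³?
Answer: 2114958413315/7402572 ≈ 2.8571e+5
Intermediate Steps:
P = 2571353/9 (P = (⅑)*137³ = (⅑)*2571353 = 2571353/9 ≈ 2.8571e+5)
P + 1/(J(1633) - 824141) = 2571353/9 + 1/(1633 - 824141) = 2571353/9 + 1/(-822508) = 2571353/9 - 1/822508 = 2114958413315/7402572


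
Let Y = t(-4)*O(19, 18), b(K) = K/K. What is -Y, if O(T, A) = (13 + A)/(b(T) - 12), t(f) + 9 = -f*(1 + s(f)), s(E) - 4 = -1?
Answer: 217/11 ≈ 19.727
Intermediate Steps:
b(K) = 1
s(E) = 3 (s(E) = 4 - 1 = 3)
t(f) = -9 - 4*f (t(f) = -9 - f*(1 + 3) = -9 - f*4 = -9 - 4*f)
O(T, A) = -13/11 - A/11 (O(T, A) = (13 + A)/(1 - 12) = (13 + A)/(-11) = (13 + A)*(-1/11) = -13/11 - A/11)
Y = -217/11 (Y = (-9 - 4*(-4))*(-13/11 - 1/11*18) = (-9 + 16)*(-13/11 - 18/11) = 7*(-31/11) = -217/11 ≈ -19.727)
-Y = -1*(-217/11) = 217/11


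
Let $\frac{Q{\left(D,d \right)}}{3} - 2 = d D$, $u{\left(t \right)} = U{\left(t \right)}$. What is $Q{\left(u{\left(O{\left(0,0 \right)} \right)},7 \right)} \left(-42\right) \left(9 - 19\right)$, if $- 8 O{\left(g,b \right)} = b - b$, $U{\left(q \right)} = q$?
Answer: $2520$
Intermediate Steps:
$O{\left(g,b \right)} = 0$ ($O{\left(g,b \right)} = - \frac{b - b}{8} = \left(- \frac{1}{8}\right) 0 = 0$)
$u{\left(t \right)} = t$
$Q{\left(D,d \right)} = 6 + 3 D d$ ($Q{\left(D,d \right)} = 6 + 3 d D = 6 + 3 D d$)
$Q{\left(u{\left(O{\left(0,0 \right)} \right)},7 \right)} \left(-42\right) \left(9 - 19\right) = \left(6 + 3 \cdot 0 \cdot 7\right) \left(-42\right) \left(9 - 19\right) = \left(6 + 0\right) \left(-42\right) \left(-10\right) = 6 \left(-42\right) \left(-10\right) = \left(-252\right) \left(-10\right) = 2520$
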